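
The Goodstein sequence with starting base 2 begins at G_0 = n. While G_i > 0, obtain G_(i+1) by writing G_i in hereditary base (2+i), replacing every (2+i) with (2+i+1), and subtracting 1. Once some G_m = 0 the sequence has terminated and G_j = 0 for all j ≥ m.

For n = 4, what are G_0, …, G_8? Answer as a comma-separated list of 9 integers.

G_0=4  [base 2] 2^2  →[2↦3]→  3^3 = 27  −1 ⇒ G_1=26
G_1=26  [base 3] 2·3^2 + 2·3 + 2  →[3↦4]→  2·4^2 + 2·4 + 2 = 42  −1 ⇒ G_2=41
G_2=41  [base 4] 2·4^2 + 2·4 + 1  →[4↦5]→  2·5^2 + 2·5 + 1 = 61  −1 ⇒ G_3=60
G_3=60  [base 5] 2·5^2 + 2·5  →[5↦6]→  2·6^2 + 2·6 = 84  −1 ⇒ G_4=83
G_4=83  [base 6] 2·6^2 + 6 + 5  →[6↦7]→  2·7^2 + 7 + 5 = 110  −1 ⇒ G_5=109
G_5=109  [base 7] 2·7^2 + 7 + 4  →[7↦8]→  2·8^2 + 8 + 4 = 140  −1 ⇒ G_6=139
G_6=139  [base 8] 2·8^2 + 8 + 3  →[8↦9]→  2·9^2 + 9 + 3 = 174  −1 ⇒ G_7=173
G_7=173  [base 9] 2·9^2 + 9 + 2  →[9↦10]→  2·10^2 + 10 + 2 = 212  −1 ⇒ G_8=211

4, 26, 41, 60, 83, 109, 139, 173, 211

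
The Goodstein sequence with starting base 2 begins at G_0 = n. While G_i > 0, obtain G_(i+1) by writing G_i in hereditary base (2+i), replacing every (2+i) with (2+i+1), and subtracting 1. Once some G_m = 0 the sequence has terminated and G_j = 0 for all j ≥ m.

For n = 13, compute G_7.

G_0=13  [base 2] 2^(2 + 1) + 2^2 + 1  →[2↦3]→  3^(3 + 1) + 3^3 + 1 = 109  −1 ⇒ G_1=108
G_1=108  [base 3] 3^(3 + 1) + 3^3  →[3↦4]→  4^(4 + 1) + 4^4 = 1280  −1 ⇒ G_2=1279
G_2=1279  [base 4] 4^(4 + 1) + 3·4^3 + 3·4^2 + 3·4 + 3  →[4↦5]→  5^(5 + 1) + 3·5^3 + 3·5^2 + 3·5 + 3 = 16093  −1 ⇒ G_3=16092
G_3=16092  [base 5] 5^(5 + 1) + 3·5^3 + 3·5^2 + 3·5 + 2  →[5↦6]→  6^(6 + 1) + 3·6^3 + 3·6^2 + 3·6 + 2 = 280712  −1 ⇒ G_4=280711
G_4=280711  [base 6] 6^(6 + 1) + 3·6^3 + 3·6^2 + 3·6 + 1  →[6↦7]→  7^(7 + 1) + 3·7^3 + 3·7^2 + 3·7 + 1 = 5765999  −1 ⇒ G_5=5765998
G_5=5765998  [base 7] 7^(7 + 1) + 3·7^3 + 3·7^2 + 3·7  →[7↦8]→  8^(8 + 1) + 3·8^3 + 3·8^2 + 3·8 = 134219480  −1 ⇒ G_6=134219479
G_6=134219479  [base 8] 8^(8 + 1) + 3·8^3 + 3·8^2 + 2·8 + 7  →[8↦9]→  9^(9 + 1) + 3·9^3 + 3·9^2 + 2·9 + 7 = 3486786856  −1 ⇒ G_7=3486786855
G_7=3486786855  [base 9] 9^(9 + 1) + 3·9^3 + 3·9^2 + 2·9 + 6  →[9↦10]→  10^(10 + 1) + 3·10^3 + 3·10^2 + 2·10 + 6 = 100000003326  −1 ⇒ G_8=100000003325

3486786855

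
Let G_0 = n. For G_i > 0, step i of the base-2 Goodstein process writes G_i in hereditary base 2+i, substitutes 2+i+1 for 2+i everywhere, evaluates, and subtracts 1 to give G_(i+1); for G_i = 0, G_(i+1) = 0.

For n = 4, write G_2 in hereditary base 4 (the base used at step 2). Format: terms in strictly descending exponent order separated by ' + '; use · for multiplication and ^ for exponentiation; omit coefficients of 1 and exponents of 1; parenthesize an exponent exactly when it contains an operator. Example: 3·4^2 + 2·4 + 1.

2·4^2 + 2·4 + 1

step 0: 4 = 2^2; sub 3 for 2: 3^3; = 27; G_1 = 27−1 = 26
step 1: 26 = 2·3^2 + 2·3 + 2; sub 4 for 3: 2·4^2 + 2·4 + 2; = 42; G_2 = 42−1 = 41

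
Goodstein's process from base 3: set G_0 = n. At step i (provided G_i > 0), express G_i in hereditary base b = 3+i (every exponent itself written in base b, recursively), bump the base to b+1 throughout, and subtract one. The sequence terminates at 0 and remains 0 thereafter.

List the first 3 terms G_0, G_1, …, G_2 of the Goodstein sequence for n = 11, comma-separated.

base 3: 11 = 3^2 + 2; at 4: 4^2 + 2 = 18; next = 17
base 4: 17 = 4^2 + 1; at 5: 5^2 + 1 = 26; next = 25

11, 17, 25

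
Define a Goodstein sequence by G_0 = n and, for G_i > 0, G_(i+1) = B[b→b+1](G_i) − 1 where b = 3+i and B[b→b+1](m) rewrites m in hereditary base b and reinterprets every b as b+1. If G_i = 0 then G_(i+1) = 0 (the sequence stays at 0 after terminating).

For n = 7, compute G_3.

base 3: 7 = 2·3 + 1; at 4: 2·4 + 1 = 9; next = 8
base 4: 8 = 2·4; at 5: 2·5 = 10; next = 9
base 5: 9 = 5 + 4; at 6: 6 + 4 = 10; next = 9
base 6: 9 = 6 + 3; at 7: 7 + 3 = 10; next = 9

9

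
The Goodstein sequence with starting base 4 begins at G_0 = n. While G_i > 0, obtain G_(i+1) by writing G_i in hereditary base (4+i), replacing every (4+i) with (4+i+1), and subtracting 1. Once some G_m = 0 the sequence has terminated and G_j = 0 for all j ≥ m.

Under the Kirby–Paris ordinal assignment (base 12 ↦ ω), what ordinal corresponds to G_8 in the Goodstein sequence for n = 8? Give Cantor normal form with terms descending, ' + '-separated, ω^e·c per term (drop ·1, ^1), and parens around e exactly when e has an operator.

7

G_0 = 8. HB_4(8) = 2·4. Bump = 10. G_1 = 9.
G_1 = 9. HB_5(9) = 5 + 4. Bump = 10. G_2 = 9.
G_2 = 9. HB_6(9) = 6 + 3. Bump = 10. G_3 = 9.
G_3 = 9. HB_7(9) = 7 + 2. Bump = 10. G_4 = 9.
G_4 = 9. HB_8(9) = 8 + 1. Bump = 10. G_5 = 9.
G_5 = 9. HB_9(9) = 9. Bump = 10. G_6 = 9.
G_6 = 9. HB_10(9) = 9. Bump = 9. G_7 = 8.
G_7 = 8. HB_11(8) = 8. Bump = 8. G_8 = 7.
G_8 = 7. HB_12(7) = 7. Bump = 7. G_9 = 6.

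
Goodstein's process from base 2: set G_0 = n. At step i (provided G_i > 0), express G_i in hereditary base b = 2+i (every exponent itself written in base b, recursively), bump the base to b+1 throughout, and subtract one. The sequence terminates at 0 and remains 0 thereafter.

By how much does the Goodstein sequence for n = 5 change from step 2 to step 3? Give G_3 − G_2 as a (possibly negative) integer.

212

step 0: 5 = 2^2 + 1; sub 3 for 2: 3^3 + 1; = 28; G_1 = 28−1 = 27
step 1: 27 = 3^3; sub 4 for 3: 4^4; = 256; G_2 = 256−1 = 255
step 2: 255 = 3·4^3 + 3·4^2 + 3·4 + 3; sub 5 for 4: 3·5^3 + 3·5^2 + 3·5 + 3; = 468; G_3 = 468−1 = 467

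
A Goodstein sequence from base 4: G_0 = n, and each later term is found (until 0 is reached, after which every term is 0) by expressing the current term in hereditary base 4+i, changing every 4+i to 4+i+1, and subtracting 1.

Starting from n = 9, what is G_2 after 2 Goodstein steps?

11

9 —HB4→ 2·4 + 1 —bump→ 2·5 + 1 = 11 —(−1)→ 10
10 —HB5→ 2·5 —bump→ 2·6 = 12 —(−1)→ 11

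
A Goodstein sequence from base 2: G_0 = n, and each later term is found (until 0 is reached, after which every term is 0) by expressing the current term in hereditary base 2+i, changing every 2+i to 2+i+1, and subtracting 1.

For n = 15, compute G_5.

6588344

i=0: 15 = 2^(2 + 1) + 2^2 + 2 + 1 (b=2); 2→3: 3^(3 + 1) + 3^3 + 3 + 1 = 112; 112−1 = 111
i=1: 111 = 3^(3 + 1) + 3^3 + 3 (b=3); 3→4: 4^(4 + 1) + 4^4 + 4 = 1284; 1284−1 = 1283
i=2: 1283 = 4^(4 + 1) + 4^4 + 3 (b=4); 4→5: 5^(5 + 1) + 5^5 + 3 = 18753; 18753−1 = 18752
i=3: 18752 = 5^(5 + 1) + 5^5 + 2 (b=5); 5→6: 6^(6 + 1) + 6^6 + 2 = 326594; 326594−1 = 326593
i=4: 326593 = 6^(6 + 1) + 6^6 + 1 (b=6); 6→7: 7^(7 + 1) + 7^7 + 1 = 6588345; 6588345−1 = 6588344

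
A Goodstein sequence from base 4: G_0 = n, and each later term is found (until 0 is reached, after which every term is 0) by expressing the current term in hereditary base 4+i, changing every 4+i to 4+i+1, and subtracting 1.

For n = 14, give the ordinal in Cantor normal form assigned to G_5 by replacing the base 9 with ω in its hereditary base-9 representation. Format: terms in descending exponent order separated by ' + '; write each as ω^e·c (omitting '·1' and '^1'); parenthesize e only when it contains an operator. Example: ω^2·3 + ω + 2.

ω·2 + 4

(0) 14|_4 = 3·4 + 2 ↦ 3·5 + 2|_5 = 17 ⇒ 16
(1) 16|_5 = 3·5 + 1 ↦ 3·6 + 1|_6 = 19 ⇒ 18
(2) 18|_6 = 3·6 ↦ 3·7|_7 = 21 ⇒ 20
(3) 20|_7 = 2·7 + 6 ↦ 2·8 + 6|_8 = 22 ⇒ 21
(4) 21|_8 = 2·8 + 5 ↦ 2·9 + 5|_9 = 23 ⇒ 22
(5) 22|_9 = 2·9 + 4 ↦ 2·10 + 4|_10 = 24 ⇒ 23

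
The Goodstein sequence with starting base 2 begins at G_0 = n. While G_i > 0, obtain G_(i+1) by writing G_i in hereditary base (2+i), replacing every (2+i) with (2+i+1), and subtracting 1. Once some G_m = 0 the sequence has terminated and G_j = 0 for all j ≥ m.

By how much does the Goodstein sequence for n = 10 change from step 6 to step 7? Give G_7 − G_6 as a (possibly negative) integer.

i=0: 10 = 2^(2 + 1) + 2 (b=2); 2→3: 3^(3 + 1) + 3 = 84; 84−1 = 83
i=1: 83 = 3^(3 + 1) + 2 (b=3); 3→4: 4^(4 + 1) + 2 = 1026; 1026−1 = 1025
i=2: 1025 = 4^(4 + 1) + 1 (b=4); 4→5: 5^(5 + 1) + 1 = 15626; 15626−1 = 15625
i=3: 15625 = 5^(5 + 1) (b=5); 5→6: 6^(6 + 1) = 279936; 279936−1 = 279935
i=4: 279935 = 5·6^6 + 5·6^5 + 5·6^4 + 5·6^3 + 5·6^2 + 5·6 + 5 (b=6); 6→7: 5·7^7 + 5·7^5 + 5·7^4 + 5·7^3 + 5·7^2 + 5·7 + 5 = 4215755; 4215755−1 = 4215754
i=5: 4215754 = 5·7^7 + 5·7^5 + 5·7^4 + 5·7^3 + 5·7^2 + 5·7 + 4 (b=7); 7→8: 5·8^8 + 5·8^5 + 5·8^4 + 5·8^3 + 5·8^2 + 5·8 + 4 = 84073324; 84073324−1 = 84073323
i=6: 84073323 = 5·8^8 + 5·8^5 + 5·8^4 + 5·8^3 + 5·8^2 + 5·8 + 3 (b=8); 8→9: 5·9^9 + 5·9^5 + 5·9^4 + 5·9^3 + 5·9^2 + 5·9 + 3 = 1937434593; 1937434593−1 = 1937434592

1853361269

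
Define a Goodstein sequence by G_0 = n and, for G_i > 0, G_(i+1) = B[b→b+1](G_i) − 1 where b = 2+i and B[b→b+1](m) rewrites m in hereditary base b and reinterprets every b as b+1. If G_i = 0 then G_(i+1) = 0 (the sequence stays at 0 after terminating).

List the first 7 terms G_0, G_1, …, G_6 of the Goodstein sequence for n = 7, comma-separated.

G_0 = 7. HB_2(7) = 2^2 + 2 + 1. Bump = 31. G_1 = 30.
G_1 = 30. HB_3(30) = 3^3 + 3. Bump = 260. G_2 = 259.
G_2 = 259. HB_4(259) = 4^4 + 3. Bump = 3128. G_3 = 3127.
G_3 = 3127. HB_5(3127) = 5^5 + 2. Bump = 46658. G_4 = 46657.
G_4 = 46657. HB_6(46657) = 6^6 + 1. Bump = 823544. G_5 = 823543.
G_5 = 823543. HB_7(823543) = 7^7. Bump = 16777216. G_6 = 16777215.

7, 30, 259, 3127, 46657, 823543, 16777215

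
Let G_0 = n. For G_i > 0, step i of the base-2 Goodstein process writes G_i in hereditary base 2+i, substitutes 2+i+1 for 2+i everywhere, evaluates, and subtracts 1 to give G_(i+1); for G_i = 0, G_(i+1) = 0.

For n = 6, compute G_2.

G_0=6  [base 2] 2^2 + 2  →[2↦3]→  3^3 + 3 = 30  −1 ⇒ G_1=29
G_1=29  [base 3] 3^3 + 2  →[3↦4]→  4^4 + 2 = 258  −1 ⇒ G_2=257
G_2=257  [base 4] 4^4 + 1  →[4↦5]→  5^5 + 1 = 3126  −1 ⇒ G_3=3125

257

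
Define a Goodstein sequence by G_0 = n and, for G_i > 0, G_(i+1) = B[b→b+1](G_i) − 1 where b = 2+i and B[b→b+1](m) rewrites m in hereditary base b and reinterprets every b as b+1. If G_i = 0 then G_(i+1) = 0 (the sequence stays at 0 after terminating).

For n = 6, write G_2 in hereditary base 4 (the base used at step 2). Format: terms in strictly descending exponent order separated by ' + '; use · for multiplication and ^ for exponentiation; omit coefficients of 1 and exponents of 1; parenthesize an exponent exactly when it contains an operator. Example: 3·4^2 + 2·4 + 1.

i=0: 6 = 2^2 + 2 (b=2); 2→3: 3^3 + 3 = 30; 30−1 = 29
i=1: 29 = 3^3 + 2 (b=3); 3→4: 4^4 + 2 = 258; 258−1 = 257
i=2: 257 = 4^4 + 1 (b=4); 4→5: 5^5 + 1 = 3126; 3126−1 = 3125

4^4 + 1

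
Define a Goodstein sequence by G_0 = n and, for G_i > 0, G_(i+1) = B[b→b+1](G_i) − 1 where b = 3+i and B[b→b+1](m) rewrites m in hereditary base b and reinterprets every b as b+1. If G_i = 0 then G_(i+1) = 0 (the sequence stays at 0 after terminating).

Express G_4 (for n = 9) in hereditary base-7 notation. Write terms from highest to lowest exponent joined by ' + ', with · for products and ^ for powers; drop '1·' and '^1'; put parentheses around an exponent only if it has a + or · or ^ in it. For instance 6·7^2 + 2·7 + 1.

3·7

i=0: 9 = 3^2 (b=3); 3→4: 4^2 = 16; 16−1 = 15
i=1: 15 = 3·4 + 3 (b=4); 4→5: 3·5 + 3 = 18; 18−1 = 17
i=2: 17 = 3·5 + 2 (b=5); 5→6: 3·6 + 2 = 20; 20−1 = 19
i=3: 19 = 3·6 + 1 (b=6); 6→7: 3·7 + 1 = 22; 22−1 = 21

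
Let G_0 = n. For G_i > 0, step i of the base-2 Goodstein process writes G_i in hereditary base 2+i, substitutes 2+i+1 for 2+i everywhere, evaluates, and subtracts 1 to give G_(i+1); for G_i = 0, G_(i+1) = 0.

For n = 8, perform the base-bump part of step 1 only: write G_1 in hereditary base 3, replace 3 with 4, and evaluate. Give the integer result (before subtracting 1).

G_0 = 8. HB_2(8) = 2^(2 + 1). Bump = 81. G_1 = 80.
G_1 = 80. HB_3(80) = 2·3^3 + 2·3^2 + 2·3 + 2. Bump = 554. G_2 = 553.

554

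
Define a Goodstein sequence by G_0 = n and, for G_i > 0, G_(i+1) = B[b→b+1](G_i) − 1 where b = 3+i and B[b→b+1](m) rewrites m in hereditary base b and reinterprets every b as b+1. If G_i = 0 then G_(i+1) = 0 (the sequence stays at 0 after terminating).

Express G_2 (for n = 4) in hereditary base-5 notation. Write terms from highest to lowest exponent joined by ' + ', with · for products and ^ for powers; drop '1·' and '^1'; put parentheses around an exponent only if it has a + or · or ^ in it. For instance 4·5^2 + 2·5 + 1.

[0] 4 ≡ 3 + 1 (base 3). Lift 4: 5. −1: 4.
[1] 4 ≡ 4 (base 4). Lift 5: 5. −1: 4.
[2] 4 ≡ 4 (base 5). Lift 6: 4. −1: 3.

4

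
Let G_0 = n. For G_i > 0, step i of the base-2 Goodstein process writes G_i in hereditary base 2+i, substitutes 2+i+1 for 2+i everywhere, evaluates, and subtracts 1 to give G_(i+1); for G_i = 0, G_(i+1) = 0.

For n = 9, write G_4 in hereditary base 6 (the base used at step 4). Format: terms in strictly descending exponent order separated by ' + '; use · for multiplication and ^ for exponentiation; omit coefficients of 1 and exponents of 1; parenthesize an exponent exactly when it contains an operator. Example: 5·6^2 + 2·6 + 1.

i=0: 9 = 2^(2 + 1) + 1 (b=2); 2→3: 3^(3 + 1) + 1 = 82; 82−1 = 81
i=1: 81 = 3^(3 + 1) (b=3); 3→4: 4^(4 + 1) = 1024; 1024−1 = 1023
i=2: 1023 = 3·4^4 + 3·4^3 + 3·4^2 + 3·4 + 3 (b=4); 4→5: 3·5^5 + 3·5^3 + 3·5^2 + 3·5 + 3 = 9843; 9843−1 = 9842
i=3: 9842 = 3·5^5 + 3·5^3 + 3·5^2 + 3·5 + 2 (b=5); 5→6: 3·6^6 + 3·6^3 + 3·6^2 + 3·6 + 2 = 140744; 140744−1 = 140743
i=4: 140743 = 3·6^6 + 3·6^3 + 3·6^2 + 3·6 + 1 (b=6); 6→7: 3·7^7 + 3·7^3 + 3·7^2 + 3·7 + 1 = 2471827; 2471827−1 = 2471826

3·6^6 + 3·6^3 + 3·6^2 + 3·6 + 1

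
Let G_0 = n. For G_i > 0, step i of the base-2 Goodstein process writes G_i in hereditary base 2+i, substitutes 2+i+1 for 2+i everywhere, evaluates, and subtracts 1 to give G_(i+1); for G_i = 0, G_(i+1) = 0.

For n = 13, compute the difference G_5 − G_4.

i=0: 13 = 2^(2 + 1) + 2^2 + 1 (b=2); 2→3: 3^(3 + 1) + 3^3 + 1 = 109; 109−1 = 108
i=1: 108 = 3^(3 + 1) + 3^3 (b=3); 3→4: 4^(4 + 1) + 4^4 = 1280; 1280−1 = 1279
i=2: 1279 = 4^(4 + 1) + 3·4^3 + 3·4^2 + 3·4 + 3 (b=4); 4→5: 5^(5 + 1) + 3·5^3 + 3·5^2 + 3·5 + 3 = 16093; 16093−1 = 16092
i=3: 16092 = 5^(5 + 1) + 3·5^3 + 3·5^2 + 3·5 + 2 (b=5); 5→6: 6^(6 + 1) + 3·6^3 + 3·6^2 + 3·6 + 2 = 280712; 280712−1 = 280711
i=4: 280711 = 6^(6 + 1) + 3·6^3 + 3·6^2 + 3·6 + 1 (b=6); 6→7: 7^(7 + 1) + 3·7^3 + 3·7^2 + 3·7 + 1 = 5765999; 5765999−1 = 5765998

5485287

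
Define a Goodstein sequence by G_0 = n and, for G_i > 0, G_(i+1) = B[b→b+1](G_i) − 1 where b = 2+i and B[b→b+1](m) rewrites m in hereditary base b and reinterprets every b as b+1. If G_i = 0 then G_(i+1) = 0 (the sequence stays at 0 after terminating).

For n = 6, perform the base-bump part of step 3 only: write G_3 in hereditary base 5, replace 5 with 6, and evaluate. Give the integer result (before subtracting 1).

G_0 = 6. HB_2(6) = 2^2 + 2. Bump = 30. G_1 = 29.
G_1 = 29. HB_3(29) = 3^3 + 2. Bump = 258. G_2 = 257.
G_2 = 257. HB_4(257) = 4^4 + 1. Bump = 3126. G_3 = 3125.
G_3 = 3125. HB_5(3125) = 5^5. Bump = 46656. G_4 = 46655.

46656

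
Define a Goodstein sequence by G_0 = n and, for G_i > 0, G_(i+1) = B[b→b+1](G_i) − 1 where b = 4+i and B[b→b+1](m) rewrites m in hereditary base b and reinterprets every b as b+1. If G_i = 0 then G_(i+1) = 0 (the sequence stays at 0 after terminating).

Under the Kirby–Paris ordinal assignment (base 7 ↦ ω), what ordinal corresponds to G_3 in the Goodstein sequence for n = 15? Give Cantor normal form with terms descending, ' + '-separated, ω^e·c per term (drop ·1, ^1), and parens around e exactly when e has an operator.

G_0=15  [base 4] 3·4 + 3  →[4↦5]→  3·5 + 3 = 18  −1 ⇒ G_1=17
G_1=17  [base 5] 3·5 + 2  →[5↦6]→  3·6 + 2 = 20  −1 ⇒ G_2=19
G_2=19  [base 6] 3·6 + 1  →[6↦7]→  3·7 + 1 = 22  −1 ⇒ G_3=21
G_3=21  [base 7] 3·7  →[7↦8]→  3·8 = 24  −1 ⇒ G_4=23

ω·3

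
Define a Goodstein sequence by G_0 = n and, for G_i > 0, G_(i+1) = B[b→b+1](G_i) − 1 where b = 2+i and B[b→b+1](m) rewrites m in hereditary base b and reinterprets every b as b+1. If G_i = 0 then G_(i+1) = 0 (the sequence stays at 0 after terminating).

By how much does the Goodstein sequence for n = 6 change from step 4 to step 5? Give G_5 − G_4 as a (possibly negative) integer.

i=0: 6 = 2^2 + 2 (b=2); 2→3: 3^3 + 3 = 30; 30−1 = 29
i=1: 29 = 3^3 + 2 (b=3); 3→4: 4^4 + 2 = 258; 258−1 = 257
i=2: 257 = 4^4 + 1 (b=4); 4→5: 5^5 + 1 = 3126; 3126−1 = 3125
i=3: 3125 = 5^5 (b=5); 5→6: 6^6 = 46656; 46656−1 = 46655
i=4: 46655 = 5·6^5 + 5·6^4 + 5·6^3 + 5·6^2 + 5·6 + 5 (b=6); 6→7: 5·7^5 + 5·7^4 + 5·7^3 + 5·7^2 + 5·7 + 5 = 98040; 98040−1 = 98039

51384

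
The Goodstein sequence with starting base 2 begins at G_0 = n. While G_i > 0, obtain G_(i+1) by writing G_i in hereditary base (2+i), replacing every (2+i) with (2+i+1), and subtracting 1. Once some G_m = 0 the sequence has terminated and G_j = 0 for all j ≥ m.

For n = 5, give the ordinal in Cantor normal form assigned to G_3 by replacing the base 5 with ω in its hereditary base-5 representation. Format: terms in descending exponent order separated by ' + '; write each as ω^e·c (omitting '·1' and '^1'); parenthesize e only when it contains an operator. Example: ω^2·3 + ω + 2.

[0] 5 ≡ 2^2 + 1 (base 2). Lift 3: 28. −1: 27.
[1] 27 ≡ 3^3 (base 3). Lift 4: 256. −1: 255.
[2] 255 ≡ 3·4^3 + 3·4^2 + 3·4 + 3 (base 4). Lift 5: 468. −1: 467.
[3] 467 ≡ 3·5^3 + 3·5^2 + 3·5 + 2 (base 5). Lift 6: 776. −1: 775.

ω^3·3 + ω^2·3 + ω·3 + 2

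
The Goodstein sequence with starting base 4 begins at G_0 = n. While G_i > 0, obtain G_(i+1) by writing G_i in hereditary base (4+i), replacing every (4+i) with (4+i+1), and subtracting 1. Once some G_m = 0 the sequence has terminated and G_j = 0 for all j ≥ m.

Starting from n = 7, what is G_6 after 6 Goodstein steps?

G_0 = 7. HB_4(7) = 4 + 3. Bump = 8. G_1 = 7.
G_1 = 7. HB_5(7) = 5 + 2. Bump = 8. G_2 = 7.
G_2 = 7. HB_6(7) = 6 + 1. Bump = 8. G_3 = 7.
G_3 = 7. HB_7(7) = 7. Bump = 8. G_4 = 7.
G_4 = 7. HB_8(7) = 7. Bump = 7. G_5 = 6.
G_5 = 6. HB_9(6) = 6. Bump = 6. G_6 = 5.
G_6 = 5. HB_10(5) = 5. Bump = 5. G_7 = 4.

5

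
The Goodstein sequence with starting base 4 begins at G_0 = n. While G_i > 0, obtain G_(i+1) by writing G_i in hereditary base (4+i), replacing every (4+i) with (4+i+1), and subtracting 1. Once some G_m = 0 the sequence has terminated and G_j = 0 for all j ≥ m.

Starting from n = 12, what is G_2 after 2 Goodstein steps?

15

[0] 12 ≡ 3·4 (base 4). Lift 5: 15. −1: 14.
[1] 14 ≡ 2·5 + 4 (base 5). Lift 6: 16. −1: 15.
[2] 15 ≡ 2·6 + 3 (base 6). Lift 7: 17. −1: 16.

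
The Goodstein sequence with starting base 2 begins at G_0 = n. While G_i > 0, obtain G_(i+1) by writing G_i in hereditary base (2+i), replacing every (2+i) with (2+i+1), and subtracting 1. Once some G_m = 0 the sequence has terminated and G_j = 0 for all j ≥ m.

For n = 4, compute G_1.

G_0=4  [base 2] 2^2  →[2↦3]→  3^3 = 27  −1 ⇒ G_1=26
G_1=26  [base 3] 2·3^2 + 2·3 + 2  →[3↦4]→  2·4^2 + 2·4 + 2 = 42  −1 ⇒ G_2=41

26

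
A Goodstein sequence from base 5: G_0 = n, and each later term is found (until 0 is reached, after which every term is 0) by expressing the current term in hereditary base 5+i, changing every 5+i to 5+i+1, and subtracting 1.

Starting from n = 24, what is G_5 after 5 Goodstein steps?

G_0 = 24. HB_5(24) = 4·5 + 4. Bump = 28. G_1 = 27.
G_1 = 27. HB_6(27) = 4·6 + 3. Bump = 31. G_2 = 30.
G_2 = 30. HB_7(30) = 4·7 + 2. Bump = 34. G_3 = 33.
G_3 = 33. HB_8(33) = 4·8 + 1. Bump = 37. G_4 = 36.
G_4 = 36. HB_9(36) = 4·9. Bump = 40. G_5 = 39.
G_5 = 39. HB_10(39) = 3·10 + 9. Bump = 42. G_6 = 41.

39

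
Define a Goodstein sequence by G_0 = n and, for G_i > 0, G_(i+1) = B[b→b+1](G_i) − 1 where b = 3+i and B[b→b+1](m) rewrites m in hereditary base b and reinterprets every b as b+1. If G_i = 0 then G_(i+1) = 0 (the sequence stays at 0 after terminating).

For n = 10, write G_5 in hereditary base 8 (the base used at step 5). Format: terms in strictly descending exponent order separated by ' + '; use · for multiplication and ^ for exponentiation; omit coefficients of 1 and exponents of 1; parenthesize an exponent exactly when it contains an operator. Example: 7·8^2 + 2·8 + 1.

4·8 + 1

(0) 10|_3 = 3^2 + 1 ↦ 4^2 + 1|_4 = 17 ⇒ 16
(1) 16|_4 = 4^2 ↦ 5^2|_5 = 25 ⇒ 24
(2) 24|_5 = 4·5 + 4 ↦ 4·6 + 4|_6 = 28 ⇒ 27
(3) 27|_6 = 4·6 + 3 ↦ 4·7 + 3|_7 = 31 ⇒ 30
(4) 30|_7 = 4·7 + 2 ↦ 4·8 + 2|_8 = 34 ⇒ 33
(5) 33|_8 = 4·8 + 1 ↦ 4·9 + 1|_9 = 37 ⇒ 36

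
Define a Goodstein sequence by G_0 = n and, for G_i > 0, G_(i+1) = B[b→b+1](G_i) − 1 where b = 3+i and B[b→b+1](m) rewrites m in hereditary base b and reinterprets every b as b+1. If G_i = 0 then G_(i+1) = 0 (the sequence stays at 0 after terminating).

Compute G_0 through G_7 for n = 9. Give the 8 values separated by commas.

base 3: 9 = 3^2; at 4: 4^2 = 16; next = 15
base 4: 15 = 3·4 + 3; at 5: 3·5 + 3 = 18; next = 17
base 5: 17 = 3·5 + 2; at 6: 3·6 + 2 = 20; next = 19
base 6: 19 = 3·6 + 1; at 7: 3·7 + 1 = 22; next = 21
base 7: 21 = 3·7; at 8: 3·8 = 24; next = 23
base 8: 23 = 2·8 + 7; at 9: 2·9 + 7 = 25; next = 24
base 9: 24 = 2·9 + 6; at 10: 2·10 + 6 = 26; next = 25

9, 15, 17, 19, 21, 23, 24, 25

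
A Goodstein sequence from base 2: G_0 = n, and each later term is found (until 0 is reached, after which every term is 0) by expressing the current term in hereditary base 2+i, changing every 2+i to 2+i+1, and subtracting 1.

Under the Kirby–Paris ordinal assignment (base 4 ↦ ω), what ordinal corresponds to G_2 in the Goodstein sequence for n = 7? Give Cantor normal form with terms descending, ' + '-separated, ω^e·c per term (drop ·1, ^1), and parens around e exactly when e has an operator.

[0] 7 ≡ 2^2 + 2 + 1 (base 2). Lift 3: 31. −1: 30.
[1] 30 ≡ 3^3 + 3 (base 3). Lift 4: 260. −1: 259.
[2] 259 ≡ 4^4 + 3 (base 4). Lift 5: 3128. −1: 3127.

ω^ω + 3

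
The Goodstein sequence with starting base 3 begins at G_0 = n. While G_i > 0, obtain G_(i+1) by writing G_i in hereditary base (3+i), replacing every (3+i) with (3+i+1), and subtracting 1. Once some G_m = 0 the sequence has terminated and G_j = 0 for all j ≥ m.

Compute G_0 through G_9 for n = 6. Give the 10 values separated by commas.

step 0: 6 = 2·3; sub 4 for 3: 2·4; = 8; G_1 = 8−1 = 7
step 1: 7 = 4 + 3; sub 5 for 4: 5 + 3; = 8; G_2 = 8−1 = 7
step 2: 7 = 5 + 2; sub 6 for 5: 6 + 2; = 8; G_3 = 8−1 = 7
step 3: 7 = 6 + 1; sub 7 for 6: 7 + 1; = 8; G_4 = 8−1 = 7
step 4: 7 = 7; sub 8 for 7: 8; = 8; G_5 = 8−1 = 7
step 5: 7 = 7; sub 9 for 8: 7; = 7; G_6 = 7−1 = 6
step 6: 6 = 6; sub 10 for 9: 6; = 6; G_7 = 6−1 = 5
step 7: 5 = 5; sub 11 for 10: 5; = 5; G_8 = 5−1 = 4
step 8: 4 = 4; sub 12 for 11: 4; = 4; G_9 = 4−1 = 3

6, 7, 7, 7, 7, 7, 6, 5, 4, 3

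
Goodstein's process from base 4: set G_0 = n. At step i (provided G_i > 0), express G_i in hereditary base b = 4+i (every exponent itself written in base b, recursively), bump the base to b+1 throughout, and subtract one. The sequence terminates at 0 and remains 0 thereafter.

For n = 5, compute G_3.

4

i=0: 5 = 4 + 1 (b=4); 4→5: 5 + 1 = 6; 6−1 = 5
i=1: 5 = 5 (b=5); 5→6: 6 = 6; 6−1 = 5
i=2: 5 = 5 (b=6); 6→7: 5 = 5; 5−1 = 4
i=3: 4 = 4 (b=7); 7→8: 4 = 4; 4−1 = 3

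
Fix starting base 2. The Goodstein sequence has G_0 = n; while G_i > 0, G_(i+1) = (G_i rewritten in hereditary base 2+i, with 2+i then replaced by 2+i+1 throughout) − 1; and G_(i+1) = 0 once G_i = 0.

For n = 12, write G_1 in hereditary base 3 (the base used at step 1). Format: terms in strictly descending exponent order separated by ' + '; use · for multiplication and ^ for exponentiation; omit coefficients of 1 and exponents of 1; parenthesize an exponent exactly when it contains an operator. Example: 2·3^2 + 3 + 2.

(0) 12|_2 = 2^(2 + 1) + 2^2 ↦ 3^(3 + 1) + 3^3|_3 = 108 ⇒ 107
(1) 107|_3 = 3^(3 + 1) + 2·3^2 + 2·3 + 2 ↦ 4^(4 + 1) + 2·4^2 + 2·4 + 2|_4 = 1066 ⇒ 1065

3^(3 + 1) + 2·3^2 + 2·3 + 2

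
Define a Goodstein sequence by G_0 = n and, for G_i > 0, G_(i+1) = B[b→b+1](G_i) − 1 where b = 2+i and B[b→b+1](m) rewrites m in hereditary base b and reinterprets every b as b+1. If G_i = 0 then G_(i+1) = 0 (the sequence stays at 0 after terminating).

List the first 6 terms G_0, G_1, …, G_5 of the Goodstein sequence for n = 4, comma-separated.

4 —HB2→ 2^2 —bump→ 3^3 = 27 —(−1)→ 26
26 —HB3→ 2·3^2 + 2·3 + 2 —bump→ 2·4^2 + 2·4 + 2 = 42 —(−1)→ 41
41 —HB4→ 2·4^2 + 2·4 + 1 —bump→ 2·5^2 + 2·5 + 1 = 61 —(−1)→ 60
60 —HB5→ 2·5^2 + 2·5 —bump→ 2·6^2 + 2·6 = 84 —(−1)→ 83
83 —HB6→ 2·6^2 + 6 + 5 —bump→ 2·7^2 + 7 + 5 = 110 —(−1)→ 109

4, 26, 41, 60, 83, 109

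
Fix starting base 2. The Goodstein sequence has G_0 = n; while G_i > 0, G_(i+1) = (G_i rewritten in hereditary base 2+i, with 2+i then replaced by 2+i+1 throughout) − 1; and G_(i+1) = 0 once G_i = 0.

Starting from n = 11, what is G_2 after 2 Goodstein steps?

step 0: 11 = 2^(2 + 1) + 2 + 1; sub 3 for 2: 3^(3 + 1) + 3 + 1; = 85; G_1 = 85−1 = 84
step 1: 84 = 3^(3 + 1) + 3; sub 4 for 3: 4^(4 + 1) + 4; = 1028; G_2 = 1028−1 = 1027
step 2: 1027 = 4^(4 + 1) + 3; sub 5 for 4: 5^(5 + 1) + 3; = 15628; G_3 = 15628−1 = 15627

1027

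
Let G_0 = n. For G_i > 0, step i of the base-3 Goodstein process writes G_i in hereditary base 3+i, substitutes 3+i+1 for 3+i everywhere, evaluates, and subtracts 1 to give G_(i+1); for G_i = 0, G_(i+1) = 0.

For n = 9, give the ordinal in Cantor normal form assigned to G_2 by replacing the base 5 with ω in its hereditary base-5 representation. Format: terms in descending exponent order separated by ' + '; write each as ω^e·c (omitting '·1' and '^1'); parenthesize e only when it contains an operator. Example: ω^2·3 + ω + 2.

G_0=9  [base 3] 3^2  →[3↦4]→  4^2 = 16  −1 ⇒ G_1=15
G_1=15  [base 4] 3·4 + 3  →[4↦5]→  3·5 + 3 = 18  −1 ⇒ G_2=17
G_2=17  [base 5] 3·5 + 2  →[5↦6]→  3·6 + 2 = 20  −1 ⇒ G_3=19

ω·3 + 2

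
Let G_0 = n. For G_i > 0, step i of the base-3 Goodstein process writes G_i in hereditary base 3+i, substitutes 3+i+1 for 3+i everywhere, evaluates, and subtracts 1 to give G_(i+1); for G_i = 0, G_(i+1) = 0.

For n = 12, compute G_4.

G_0 = 12. HB_3(12) = 3^2 + 3. Bump = 20. G_1 = 19.
G_1 = 19. HB_4(19) = 4^2 + 3. Bump = 28. G_2 = 27.
G_2 = 27. HB_5(27) = 5^2 + 2. Bump = 38. G_3 = 37.
G_3 = 37. HB_6(37) = 6^2 + 1. Bump = 50. G_4 = 49.

49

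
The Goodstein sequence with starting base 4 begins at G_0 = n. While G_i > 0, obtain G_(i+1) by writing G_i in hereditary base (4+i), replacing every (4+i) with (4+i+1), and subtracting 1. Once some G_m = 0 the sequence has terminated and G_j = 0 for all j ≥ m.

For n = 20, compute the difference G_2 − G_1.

10

base 4: 20 = 4^2 + 4; at 5: 5^2 + 5 = 30; next = 29
base 5: 29 = 5^2 + 4; at 6: 6^2 + 4 = 40; next = 39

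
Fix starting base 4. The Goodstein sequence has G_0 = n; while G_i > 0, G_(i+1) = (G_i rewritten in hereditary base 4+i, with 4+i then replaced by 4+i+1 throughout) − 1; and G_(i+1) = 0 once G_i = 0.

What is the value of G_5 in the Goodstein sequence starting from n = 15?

24

i=0: 15 = 3·4 + 3 (b=4); 4→5: 3·5 + 3 = 18; 18−1 = 17
i=1: 17 = 3·5 + 2 (b=5); 5→6: 3·6 + 2 = 20; 20−1 = 19
i=2: 19 = 3·6 + 1 (b=6); 6→7: 3·7 + 1 = 22; 22−1 = 21
i=3: 21 = 3·7 (b=7); 7→8: 3·8 = 24; 24−1 = 23
i=4: 23 = 2·8 + 7 (b=8); 8→9: 2·9 + 7 = 25; 25−1 = 24
i=5: 24 = 2·9 + 6 (b=9); 9→10: 2·10 + 6 = 26; 26−1 = 25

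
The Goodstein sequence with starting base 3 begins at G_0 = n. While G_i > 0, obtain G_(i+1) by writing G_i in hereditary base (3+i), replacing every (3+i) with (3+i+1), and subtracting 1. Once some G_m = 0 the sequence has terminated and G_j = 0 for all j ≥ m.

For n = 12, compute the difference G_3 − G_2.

G_0 = 12. HB_3(12) = 3^2 + 3. Bump = 20. G_1 = 19.
G_1 = 19. HB_4(19) = 4^2 + 3. Bump = 28. G_2 = 27.
G_2 = 27. HB_5(27) = 5^2 + 2. Bump = 38. G_3 = 37.

10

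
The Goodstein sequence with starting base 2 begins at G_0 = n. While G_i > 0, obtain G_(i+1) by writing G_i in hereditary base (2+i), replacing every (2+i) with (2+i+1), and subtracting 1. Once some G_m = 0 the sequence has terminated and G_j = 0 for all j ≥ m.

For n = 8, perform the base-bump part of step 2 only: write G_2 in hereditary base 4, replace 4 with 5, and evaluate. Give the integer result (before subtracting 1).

[0] 8 ≡ 2^(2 + 1) (base 2). Lift 3: 81. −1: 80.
[1] 80 ≡ 2·3^3 + 2·3^2 + 2·3 + 2 (base 3). Lift 4: 554. −1: 553.
[2] 553 ≡ 2·4^4 + 2·4^2 + 2·4 + 1 (base 4). Lift 5: 6311. −1: 6310.

6311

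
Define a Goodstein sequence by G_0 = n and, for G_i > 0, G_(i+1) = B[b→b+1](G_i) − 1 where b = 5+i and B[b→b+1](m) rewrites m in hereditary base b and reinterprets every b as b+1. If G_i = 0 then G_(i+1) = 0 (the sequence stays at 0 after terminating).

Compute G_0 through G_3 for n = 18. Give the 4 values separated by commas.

18, 20, 22, 24

base 5: 18 = 3·5 + 3; at 6: 3·6 + 3 = 21; next = 20
base 6: 20 = 3·6 + 2; at 7: 3·7 + 2 = 23; next = 22
base 7: 22 = 3·7 + 1; at 8: 3·8 + 1 = 25; next = 24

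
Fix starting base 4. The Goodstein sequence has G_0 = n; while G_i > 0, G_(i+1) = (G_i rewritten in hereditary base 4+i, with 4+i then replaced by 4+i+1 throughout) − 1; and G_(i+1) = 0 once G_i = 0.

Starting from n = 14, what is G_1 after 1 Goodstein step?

16

step 0: 14 = 3·4 + 2; sub 5 for 4: 3·5 + 2; = 17; G_1 = 17−1 = 16
step 1: 16 = 3·5 + 1; sub 6 for 5: 3·6 + 1; = 19; G_2 = 19−1 = 18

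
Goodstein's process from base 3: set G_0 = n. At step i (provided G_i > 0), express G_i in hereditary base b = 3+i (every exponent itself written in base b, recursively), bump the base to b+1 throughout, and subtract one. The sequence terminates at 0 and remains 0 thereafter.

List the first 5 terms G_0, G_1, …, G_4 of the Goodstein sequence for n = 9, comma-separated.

9, 15, 17, 19, 21

[0] 9 ≡ 3^2 (base 3). Lift 4: 16. −1: 15.
[1] 15 ≡ 3·4 + 3 (base 4). Lift 5: 18. −1: 17.
[2] 17 ≡ 3·5 + 2 (base 5). Lift 6: 20. −1: 19.
[3] 19 ≡ 3·6 + 1 (base 6). Lift 7: 22. −1: 21.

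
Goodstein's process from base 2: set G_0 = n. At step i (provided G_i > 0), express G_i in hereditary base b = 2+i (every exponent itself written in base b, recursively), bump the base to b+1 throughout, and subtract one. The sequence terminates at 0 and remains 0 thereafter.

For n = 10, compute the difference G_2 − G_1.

(0) 10|_2 = 2^(2 + 1) + 2 ↦ 3^(3 + 1) + 3|_3 = 84 ⇒ 83
(1) 83|_3 = 3^(3 + 1) + 2 ↦ 4^(4 + 1) + 2|_4 = 1026 ⇒ 1025

942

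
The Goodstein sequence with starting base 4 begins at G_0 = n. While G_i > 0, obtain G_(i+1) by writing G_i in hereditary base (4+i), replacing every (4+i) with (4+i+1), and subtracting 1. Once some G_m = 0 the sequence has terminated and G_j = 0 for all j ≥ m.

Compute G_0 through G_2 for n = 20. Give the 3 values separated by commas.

20 —HB4→ 4^2 + 4 —bump→ 5^2 + 5 = 30 —(−1)→ 29
29 —HB5→ 5^2 + 4 —bump→ 6^2 + 4 = 40 —(−1)→ 39

20, 29, 39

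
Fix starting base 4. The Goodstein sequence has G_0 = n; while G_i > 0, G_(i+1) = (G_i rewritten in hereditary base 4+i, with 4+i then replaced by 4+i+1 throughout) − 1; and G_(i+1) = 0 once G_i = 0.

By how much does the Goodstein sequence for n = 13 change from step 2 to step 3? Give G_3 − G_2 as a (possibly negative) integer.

step 0: 13 = 3·4 + 1; sub 5 for 4: 3·5 + 1; = 16; G_1 = 16−1 = 15
step 1: 15 = 3·5; sub 6 for 5: 3·6; = 18; G_2 = 18−1 = 17
step 2: 17 = 2·6 + 5; sub 7 for 6: 2·7 + 5; = 19; G_3 = 19−1 = 18

1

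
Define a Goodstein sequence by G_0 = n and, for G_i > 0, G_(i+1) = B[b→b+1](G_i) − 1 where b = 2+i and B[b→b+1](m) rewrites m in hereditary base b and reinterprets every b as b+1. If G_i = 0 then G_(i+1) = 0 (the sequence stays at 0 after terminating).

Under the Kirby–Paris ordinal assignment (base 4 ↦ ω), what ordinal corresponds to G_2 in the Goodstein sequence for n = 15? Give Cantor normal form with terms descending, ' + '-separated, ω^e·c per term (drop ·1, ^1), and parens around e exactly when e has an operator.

ω^(ω + 1) + ω^ω + 3

15 —HB2→ 2^(2 + 1) + 2^2 + 2 + 1 —bump→ 3^(3 + 1) + 3^3 + 3 + 1 = 112 —(−1)→ 111
111 —HB3→ 3^(3 + 1) + 3^3 + 3 —bump→ 4^(4 + 1) + 4^4 + 4 = 1284 —(−1)→ 1283
1283 —HB4→ 4^(4 + 1) + 4^4 + 3 —bump→ 5^(5 + 1) + 5^5 + 3 = 18753 —(−1)→ 18752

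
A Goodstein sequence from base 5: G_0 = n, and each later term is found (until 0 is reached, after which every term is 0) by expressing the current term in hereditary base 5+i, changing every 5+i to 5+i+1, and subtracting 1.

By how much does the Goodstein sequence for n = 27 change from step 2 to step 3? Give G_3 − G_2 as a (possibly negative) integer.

14

27 —HB5→ 5^2 + 2 —bump→ 6^2 + 2 = 38 —(−1)→ 37
37 —HB6→ 6^2 + 1 —bump→ 7^2 + 1 = 50 —(−1)→ 49
49 —HB7→ 7^2 —bump→ 8^2 = 64 —(−1)→ 63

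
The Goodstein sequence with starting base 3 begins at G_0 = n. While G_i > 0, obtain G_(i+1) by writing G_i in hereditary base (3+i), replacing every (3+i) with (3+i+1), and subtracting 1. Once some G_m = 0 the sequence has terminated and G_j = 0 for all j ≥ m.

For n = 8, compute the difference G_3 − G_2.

1

step 0: 8 = 2·3 + 2; sub 4 for 3: 2·4 + 2; = 10; G_1 = 10−1 = 9
step 1: 9 = 2·4 + 1; sub 5 for 4: 2·5 + 1; = 11; G_2 = 11−1 = 10
step 2: 10 = 2·5; sub 6 for 5: 2·6; = 12; G_3 = 12−1 = 11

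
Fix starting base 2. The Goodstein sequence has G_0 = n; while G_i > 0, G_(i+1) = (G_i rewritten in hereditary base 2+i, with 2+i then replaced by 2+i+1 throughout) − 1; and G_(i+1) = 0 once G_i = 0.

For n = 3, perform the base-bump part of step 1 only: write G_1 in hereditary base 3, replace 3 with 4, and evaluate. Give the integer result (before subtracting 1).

4

[0] 3 ≡ 2 + 1 (base 2). Lift 3: 4. −1: 3.
[1] 3 ≡ 3 (base 3). Lift 4: 4. −1: 3.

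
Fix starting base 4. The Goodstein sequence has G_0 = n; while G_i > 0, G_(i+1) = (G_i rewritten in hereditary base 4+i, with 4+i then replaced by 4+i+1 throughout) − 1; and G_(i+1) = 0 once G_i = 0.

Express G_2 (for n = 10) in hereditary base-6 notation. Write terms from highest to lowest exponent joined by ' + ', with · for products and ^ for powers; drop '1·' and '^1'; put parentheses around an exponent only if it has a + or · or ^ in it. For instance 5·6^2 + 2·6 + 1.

2·6

G_0=10  [base 4] 2·4 + 2  →[4↦5]→  2·5 + 2 = 12  −1 ⇒ G_1=11
G_1=11  [base 5] 2·5 + 1  →[5↦6]→  2·6 + 1 = 13  −1 ⇒ G_2=12
G_2=12  [base 6] 2·6  →[6↦7]→  2·7 = 14  −1 ⇒ G_3=13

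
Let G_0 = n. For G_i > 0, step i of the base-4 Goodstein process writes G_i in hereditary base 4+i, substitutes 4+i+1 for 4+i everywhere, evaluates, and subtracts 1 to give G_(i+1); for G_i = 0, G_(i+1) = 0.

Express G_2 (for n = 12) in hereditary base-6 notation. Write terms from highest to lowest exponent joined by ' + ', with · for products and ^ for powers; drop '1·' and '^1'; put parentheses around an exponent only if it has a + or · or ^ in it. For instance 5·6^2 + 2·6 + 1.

2·6 + 3

G_0=12  [base 4] 3·4  →[4↦5]→  3·5 = 15  −1 ⇒ G_1=14
G_1=14  [base 5] 2·5 + 4  →[5↦6]→  2·6 + 4 = 16  −1 ⇒ G_2=15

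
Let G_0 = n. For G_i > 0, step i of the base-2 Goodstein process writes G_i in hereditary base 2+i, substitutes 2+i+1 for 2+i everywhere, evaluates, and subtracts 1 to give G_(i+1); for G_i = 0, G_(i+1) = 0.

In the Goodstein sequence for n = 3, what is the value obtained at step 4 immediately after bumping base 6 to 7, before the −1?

[0] 3 ≡ 2 + 1 (base 2). Lift 3: 4. −1: 3.
[1] 3 ≡ 3 (base 3). Lift 4: 4. −1: 3.
[2] 3 ≡ 3 (base 4). Lift 5: 3. −1: 2.
[3] 2 ≡ 2 (base 5). Lift 6: 2. −1: 1.
[4] 1 ≡ 1 (base 6). Lift 7: 1. −1: 0.

1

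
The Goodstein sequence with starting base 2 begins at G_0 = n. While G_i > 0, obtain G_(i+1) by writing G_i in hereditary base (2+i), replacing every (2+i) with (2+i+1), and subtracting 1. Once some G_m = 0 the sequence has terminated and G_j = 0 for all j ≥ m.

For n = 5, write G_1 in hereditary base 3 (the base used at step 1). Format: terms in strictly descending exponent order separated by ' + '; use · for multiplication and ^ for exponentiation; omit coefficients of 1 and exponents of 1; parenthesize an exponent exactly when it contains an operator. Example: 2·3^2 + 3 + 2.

(0) 5|_2 = 2^2 + 1 ↦ 3^3 + 1|_3 = 28 ⇒ 27
(1) 27|_3 = 3^3 ↦ 4^4|_4 = 256 ⇒ 255

3^3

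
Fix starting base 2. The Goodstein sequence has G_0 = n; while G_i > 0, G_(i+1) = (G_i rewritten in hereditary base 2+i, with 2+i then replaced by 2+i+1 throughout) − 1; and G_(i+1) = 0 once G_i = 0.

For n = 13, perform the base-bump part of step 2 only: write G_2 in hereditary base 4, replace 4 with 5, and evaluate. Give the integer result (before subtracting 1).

16093

base 2: 13 = 2^(2 + 1) + 2^2 + 1; at 3: 3^(3 + 1) + 3^3 + 1 = 109; next = 108
base 3: 108 = 3^(3 + 1) + 3^3; at 4: 4^(4 + 1) + 4^4 = 1280; next = 1279
base 4: 1279 = 4^(4 + 1) + 3·4^3 + 3·4^2 + 3·4 + 3; at 5: 5^(5 + 1) + 3·5^3 + 3·5^2 + 3·5 + 3 = 16093; next = 16092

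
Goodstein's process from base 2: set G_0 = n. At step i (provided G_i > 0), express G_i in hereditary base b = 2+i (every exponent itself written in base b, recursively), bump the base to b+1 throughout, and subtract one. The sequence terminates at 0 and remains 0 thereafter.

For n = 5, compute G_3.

G_0=5  [base 2] 2^2 + 1  →[2↦3]→  3^3 + 1 = 28  −1 ⇒ G_1=27
G_1=27  [base 3] 3^3  →[3↦4]→  4^4 = 256  −1 ⇒ G_2=255
G_2=255  [base 4] 3·4^3 + 3·4^2 + 3·4 + 3  →[4↦5]→  3·5^3 + 3·5^2 + 3·5 + 3 = 468  −1 ⇒ G_3=467
G_3=467  [base 5] 3·5^3 + 3·5^2 + 3·5 + 2  →[5↦6]→  3·6^3 + 3·6^2 + 3·6 + 2 = 776  −1 ⇒ G_4=775

467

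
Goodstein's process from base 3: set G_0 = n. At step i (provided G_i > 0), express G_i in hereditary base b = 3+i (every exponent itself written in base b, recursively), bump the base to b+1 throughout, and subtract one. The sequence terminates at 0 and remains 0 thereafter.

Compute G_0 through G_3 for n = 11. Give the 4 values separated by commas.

i=0: 11 = 3^2 + 2 (b=3); 3→4: 4^2 + 2 = 18; 18−1 = 17
i=1: 17 = 4^2 + 1 (b=4); 4→5: 5^2 + 1 = 26; 26−1 = 25
i=2: 25 = 5^2 (b=5); 5→6: 6^2 = 36; 36−1 = 35

11, 17, 25, 35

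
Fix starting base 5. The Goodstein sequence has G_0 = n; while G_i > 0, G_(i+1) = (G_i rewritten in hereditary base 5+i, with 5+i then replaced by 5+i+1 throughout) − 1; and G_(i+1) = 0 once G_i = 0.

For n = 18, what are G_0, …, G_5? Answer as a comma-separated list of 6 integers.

(0) 18|_5 = 3·5 + 3 ↦ 3·6 + 3|_6 = 21 ⇒ 20
(1) 20|_6 = 3·6 + 2 ↦ 3·7 + 2|_7 = 23 ⇒ 22
(2) 22|_7 = 3·7 + 1 ↦ 3·8 + 1|_8 = 25 ⇒ 24
(3) 24|_8 = 3·8 ↦ 3·9|_9 = 27 ⇒ 26
(4) 26|_9 = 2·9 + 8 ↦ 2·10 + 8|_10 = 28 ⇒ 27

18, 20, 22, 24, 26, 27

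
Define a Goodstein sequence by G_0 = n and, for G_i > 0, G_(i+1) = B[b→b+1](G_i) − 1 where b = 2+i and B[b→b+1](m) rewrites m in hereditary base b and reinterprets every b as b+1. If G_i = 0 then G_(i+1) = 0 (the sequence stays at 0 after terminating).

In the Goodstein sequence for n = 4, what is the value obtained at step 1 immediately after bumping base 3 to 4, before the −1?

42

(0) 4|_2 = 2^2 ↦ 3^3|_3 = 27 ⇒ 26
(1) 26|_3 = 2·3^2 + 2·3 + 2 ↦ 2·4^2 + 2·4 + 2|_4 = 42 ⇒ 41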